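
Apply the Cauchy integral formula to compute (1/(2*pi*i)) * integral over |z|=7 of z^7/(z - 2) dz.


Step 1: f(z) = z^7, a = 2 is inside |z| = 7
Step 2: By Cauchy integral formula: (1/(2pi*i)) * integral = f(a)
Step 3: f(2) = 2^7 = 128

128


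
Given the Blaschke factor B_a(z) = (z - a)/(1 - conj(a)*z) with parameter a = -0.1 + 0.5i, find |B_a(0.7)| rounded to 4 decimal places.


Step 1: Numerator z0 - a = 0.7 - (-0.1 + 0.5i) = 0.8 - 0.5i
Step 2: Denominator 1 - conj(a)*z0 = 1 - (-0.1 - 0.5i)*0.7 = 1.07 + 0.35i
Step 3: |z0 - a|^2 = 0.8^2 + (-0.5)^2 = 0.89; |1 - conj(a)*z0|^2 = 1.07^2 + 0.35^2 = 1.2674
Step 4: |B_a(0.7)| = sqrt(0.89 / 1.2674) = sqrt(0.702225)
Step 5: = 0.838

0.838


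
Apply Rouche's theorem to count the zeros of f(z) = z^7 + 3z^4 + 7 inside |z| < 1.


Step 1: On |z| = 1 the three terms have sizes |z^7| = 1^7 = 1, |3z^4| = 3*1^4 = 3, |7| = 7
Step 2: The dominant term is g(z) = 7; let h(z) = z^7 + 3z^4 so f = g + h
Step 3: On |z| = 1: |g| = 7 and |h| <= 1 + 3 = 4
Step 4: Since 7 > 4, |h| < |g| on |z| = 1, so by Rouche f has the same number of zeros as g inside |z| < 1
Step 5: g(z) = 7 is a nonzero constant with no zeros inside |z| < 1. Answer = 0

0


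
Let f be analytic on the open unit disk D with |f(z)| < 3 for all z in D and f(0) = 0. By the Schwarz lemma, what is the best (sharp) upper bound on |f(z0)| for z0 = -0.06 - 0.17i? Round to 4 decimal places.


Step 1: g = f/3 maps D -> D with g(0) = 0, so by the Schwarz lemma |g(z)| <= |z|, i.e. |f(z)| <= 3|z|; this is sharp (f(z) = 3z).
Step 2: |z0|^2 = (-0.06)^2 + (-0.17)^2 = 0.0325
Step 3: |z0| = sqrt(0.0325) = 0.180278
Step 4: Best bound = 3 * |z0| = 3 * 0.180278 = 0.5408

0.5408


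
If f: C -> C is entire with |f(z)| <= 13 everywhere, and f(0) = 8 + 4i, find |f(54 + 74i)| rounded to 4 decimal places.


Step 1: By Liouville's theorem, a bounded entire function is constant.
Step 2: f(z) = f(0) = 8 + 4i for all z.
Step 3: |f(w)| = |8 + 4i| = sqrt(64 + 16)
Step 4: = 8.9443

8.9443


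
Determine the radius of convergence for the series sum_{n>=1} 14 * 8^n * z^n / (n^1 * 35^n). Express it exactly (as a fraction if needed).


Step 1: General term a_n = 14 * 8^n / (n^1 * 35^n)
Step 2: By the root test, |a_n|^(1/n) = 14^(1/n) * 8 / (n^(1/n) * 35) -> 8/35 as n -> infinity (since 14^(1/n) -> 1 and n^(1/n) -> 1)
Step 3: R = 1/lim|a_n|^(1/n) = 35/8

35/8


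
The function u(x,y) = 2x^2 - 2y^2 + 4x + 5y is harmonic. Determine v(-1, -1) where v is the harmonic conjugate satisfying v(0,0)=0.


Step 1: v_x = -u_y = 4y - 5
Step 2: v_y = u_x = 4x + 4
Step 3: v = 4xy - 5x + 4y + C
Step 4: v(0,0) = 0 => C = 0
Step 5: v(-1, -1) = 5

5


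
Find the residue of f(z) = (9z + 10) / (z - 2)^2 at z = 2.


Step 1: Pole of order 2 at z = 2
Step 2: Res = lim d/dz [(z - 2)^2 * f(z)] as z -> 2
Step 3: (z - 2)^2 * f(z) = 9z + 10
Step 4: d/dz[9z + 10] = 9

9


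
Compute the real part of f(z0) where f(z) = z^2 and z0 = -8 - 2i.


Step 1: z0 = -8 - 2i
Step 2: z0^2 = (-8)^2 - (-2)^2 + 32i
Step 3: real part = 64 - 4 = 60

60


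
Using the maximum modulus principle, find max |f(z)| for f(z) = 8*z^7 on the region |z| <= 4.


Step 1: On |z| = 4, |f(z)| = 8 * |z|^7 = 8 * 4^7
Step 2: By maximum modulus principle, maximum is on boundary.
Step 3: Maximum = 8 * 16384 = 131072

131072


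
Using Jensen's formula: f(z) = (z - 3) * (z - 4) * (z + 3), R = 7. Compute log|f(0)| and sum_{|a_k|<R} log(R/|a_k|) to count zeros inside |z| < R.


Jensen's formula: (1/2pi)*integral log|f(Re^it)|dt = log|f(0)| + sum_{|a_k|<R} log(R/|a_k|)
Step 1: f(0) = (-3) * (-4) * 3 = 36
Step 2: log|f(0)| = log|3| + log|4| + log|-3| = 3.5835
Step 3: Zeros inside |z| < 7: 3, 4, -3
Step 4: Jensen sum = log(7/3) + log(7/4) + log(7/3) = 2.2542
Step 5: n(R) = number of terms in the Jensen sum = count of zeros inside |z| < 7 = 3

3


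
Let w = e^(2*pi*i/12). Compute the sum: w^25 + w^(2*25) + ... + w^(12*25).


Step 1: The sum sum_{j=1}^{n} w^(k*j) equals n if n | k, else 0.
Step 2: Here n = 12, k = 25
Step 3: Does n divide k? 12 | 25 -> False
Step 4: Sum = 0

0


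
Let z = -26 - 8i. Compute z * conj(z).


Step 1: conj(z) = -26 + 8i
Step 2: z * conj(z) = (-26)^2 + (-8)^2
Step 3: = 676 + 64 = 740

740


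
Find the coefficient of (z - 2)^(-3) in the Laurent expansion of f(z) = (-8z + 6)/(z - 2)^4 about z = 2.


Step 1: Write the numerator in powers of (z - 2): -8z + 6 = -8(z - 2) + (-8*2 + 6) = -8(z - 2) - 10
Step 2: Divide by (z - 2)^4: f(z) = -10(z - 2)^(-4) - 8(z - 2)^(-3)
Step 3: This finite sum is the Laurent series of f about z = 2.
Step 4: Coefficient of (z - 2)^(-3) = coefficient of (z - 2) in the re-centred numerator = -8

-8


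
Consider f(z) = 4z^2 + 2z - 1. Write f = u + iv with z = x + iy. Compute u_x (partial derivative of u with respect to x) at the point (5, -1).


Step 1: f(z) = 4(x+iy)^2 + 2(x+iy) - 1
Step 2: u = 4(x^2 - y^2) + 2x - 1
Step 3: u_x = 8x + 2
Step 4: At (5, -1): u_x = 40 + 2 = 42

42


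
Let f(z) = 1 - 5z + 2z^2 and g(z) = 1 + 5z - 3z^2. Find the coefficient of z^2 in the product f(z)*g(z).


Step 1: z^2 term in f*g comes from: (1)*(-3z^2) + (-5z)*(5z) + (2z^2)*(1)
Step 2: = -3 - 25 + 2
Step 3: = -26

-26


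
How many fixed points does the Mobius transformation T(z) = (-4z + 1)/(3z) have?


Step 1: Fixed points satisfy T(z) = z
Step 2: 3z^2 + 4z - 1 = 0
Step 3: Discriminant = 4^2 - 4*3*(-1) = 28
Step 4: Number of fixed points = 2

2


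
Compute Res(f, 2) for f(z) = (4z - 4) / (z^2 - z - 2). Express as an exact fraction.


Step 1: Q(z) = z^2 - z - 2 = (z - 2)(z + 1)
Step 2: Q'(z) = 2z - 1
Step 3: Q'(2) = 3, P(2) = 4
Step 4: Res = P(2)/Q'(2) = 4/3 = 4/3

4/3


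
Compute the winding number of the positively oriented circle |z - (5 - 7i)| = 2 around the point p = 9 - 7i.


Step 1: Center c = (5, -7), radius = 2
Step 2: |p - c|^2 = 4^2 + 0^2 = 16
Step 3: r^2 = 4
Step 4: |p-c| > r so winding number = 0

0


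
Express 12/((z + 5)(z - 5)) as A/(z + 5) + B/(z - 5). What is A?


Step 1: Multiply both sides by (z + 5) and set z = -5
Step 2: A = 12 / (-5 - 5)
Step 3: A = 12 / (-10)
Step 4: A = -6/5

-6/5


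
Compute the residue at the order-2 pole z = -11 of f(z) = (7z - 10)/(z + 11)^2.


Step 1: Pole of order 2 at z = -11
Step 2: Res = lim d/dz [(z + 11)^2 * f(z)] as z -> -11
Step 3: (z + 11)^2 * f(z) = 7z - 10
Step 4: d/dz[7z - 10] = 7

7


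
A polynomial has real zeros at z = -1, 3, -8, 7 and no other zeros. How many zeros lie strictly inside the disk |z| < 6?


Step 1: Check each root:
  z = -1: |-1| = 1 < 6
  z = 3: |3| = 3 < 6
  z = -8: |-8| = 8 >= 6
  z = 7: |7| = 7 >= 6
Step 2: Count = 2

2


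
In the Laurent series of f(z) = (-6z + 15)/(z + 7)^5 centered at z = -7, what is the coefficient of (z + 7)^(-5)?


Step 1: Write the numerator in powers of (z + 7): -6z + 15 = -6(z + 7) + (-6*(-7) + 15) = -6(z + 7) + 57
Step 2: Divide by (z + 7)^5: f(z) = 57(z + 7)^(-5) - 6(z + 7)^(-4)
Step 3: This finite sum is the Laurent series of f about z = -7.
Step 4: Coefficient of (z + 7)^(-5) = -6*(-7) + 15 = 57

57


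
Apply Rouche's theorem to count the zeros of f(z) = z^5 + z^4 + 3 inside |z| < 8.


Step 1: On |z| = 8 the three terms have sizes |z^5| = 8^5 = 32768, |z^4| = 8^4 = 4096, |3| = 3
Step 2: The dominant term is g(z) = z^5; let h(z) = z^4 + 3 so f = g + h
Step 3: On |z| = 8: |g| = 32768 and |h| <= 4096 + 3 = 4099
Step 4: Since 32768 > 4099, |h| < |g| on |z| = 8, so by Rouche f has the same number of zeros as g inside |z| < 8
Step 5: g(z) = z^5 has 5 zeros (all at the origin) inside |z| < 8. Answer = 5

5


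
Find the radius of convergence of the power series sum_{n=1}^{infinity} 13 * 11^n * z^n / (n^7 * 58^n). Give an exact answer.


Step 1: General term a_n = 13 * 11^n / (n^7 * 58^n)
Step 2: By the root test, |a_n|^(1/n) = 13^(1/n) * 11 / (n^(7/n) * 58) -> 11/58 as n -> infinity (since 13^(1/n) -> 1 and n^(7/n) -> 1)
Step 3: R = 1/lim|a_n|^(1/n) = 58/11

58/11


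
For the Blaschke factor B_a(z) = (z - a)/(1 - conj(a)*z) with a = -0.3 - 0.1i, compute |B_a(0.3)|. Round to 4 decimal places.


Step 1: Numerator z0 - a = 0.3 - (-0.3 - 0.1i) = 0.6 + 0.1i
Step 2: Denominator 1 - conj(a)*z0 = 1 - (-0.3 + 0.1i)*0.3 = 1.09 - 0.03i
Step 3: |z0 - a|^2 = 0.6^2 + 0.1^2 = 0.37; |1 - conj(a)*z0|^2 = 1.09^2 + (-0.03)^2 = 1.189
Step 4: |B_a(0.3)| = sqrt(0.37 / 1.189) = sqrt(0.311186)
Step 5: = 0.5578

0.5578


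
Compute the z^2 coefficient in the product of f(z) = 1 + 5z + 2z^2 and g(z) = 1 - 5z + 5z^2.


Step 1: z^2 term in f*g comes from: (1)*(5z^2) + (5z)*(-5z) + (2z^2)*(1)
Step 2: = 5 - 25 + 2
Step 3: = -18

-18


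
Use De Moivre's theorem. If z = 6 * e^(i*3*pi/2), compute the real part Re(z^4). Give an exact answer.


Step 1: By De Moivre's theorem, z^4 = 6^4 * e^(i*4*3*pi/2) = 1296 * (cos(6*pi) + i*sin(6*pi))
Step 2: |z|^4 = 6^4 = 1296
Step 3: Reduce the angle mod 2*pi: 6*pi - 6*pi = 0
Step 4: cos(0) = 1
Step 5: Re(z^4) = 1296 * 1 = 1296

1296


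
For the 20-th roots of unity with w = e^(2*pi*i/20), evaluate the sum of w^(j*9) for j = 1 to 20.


Step 1: The sum sum_{j=1}^{n} w^(k*j) equals n if n | k, else 0.
Step 2: Here n = 20, k = 9
Step 3: Does n divide k? 20 | 9 -> False
Step 4: Sum = 0

0


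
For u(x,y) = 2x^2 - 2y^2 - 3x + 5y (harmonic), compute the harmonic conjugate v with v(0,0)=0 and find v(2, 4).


Step 1: v_x = -u_y = 4y - 5
Step 2: v_y = u_x = 4x - 3
Step 3: v = 4xy - 5x - 3y + C
Step 4: v(0,0) = 0 => C = 0
Step 5: v(2, 4) = 10

10


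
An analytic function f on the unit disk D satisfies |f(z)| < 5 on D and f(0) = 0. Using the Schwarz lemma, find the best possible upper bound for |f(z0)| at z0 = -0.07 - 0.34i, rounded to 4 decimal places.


Step 1: g = f/5 maps D -> D with g(0) = 0, so by the Schwarz lemma |g(z)| <= |z|, i.e. |f(z)| <= 5|z|; this is sharp (f(z) = 5z).
Step 2: |z0|^2 = (-0.07)^2 + (-0.34)^2 = 0.1205
Step 3: |z0| = sqrt(0.1205) = 0.347131
Step 4: Best bound = 5 * |z0| = 5 * 0.347131 = 1.7357

1.7357


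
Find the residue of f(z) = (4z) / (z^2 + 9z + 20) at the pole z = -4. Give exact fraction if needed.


Step 1: Q(z) = z^2 + 9z + 20 = (z + 4)(z + 5)
Step 2: Q'(z) = 2z + 9
Step 3: Q'(-4) = 1, P(-4) = -16
Step 4: Res = P(-4)/Q'(-4) = -16/1 = -16

-16


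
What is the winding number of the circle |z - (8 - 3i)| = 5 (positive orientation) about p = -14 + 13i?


Step 1: Center c = (8, -3), radius = 5
Step 2: |p - c|^2 = (-22)^2 + 16^2 = 740
Step 3: r^2 = 25
Step 4: |p-c| > r so winding number = 0

0


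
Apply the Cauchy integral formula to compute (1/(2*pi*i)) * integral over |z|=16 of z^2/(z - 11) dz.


Step 1: f(z) = z^2, a = 11 is inside |z| = 16
Step 2: By Cauchy integral formula: (1/(2pi*i)) * integral = f(a)
Step 3: f(11) = 11^2 = 121

121


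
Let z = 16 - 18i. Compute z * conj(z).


Step 1: conj(z) = 16 + 18i
Step 2: z * conj(z) = 16^2 + (-18)^2
Step 3: = 256 + 324 = 580

580


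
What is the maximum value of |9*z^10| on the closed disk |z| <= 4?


Step 1: On |z| = 4, |f(z)| = 9 * |z|^10 = 9 * 4^10
Step 2: By maximum modulus principle, maximum is on boundary.
Step 3: Maximum = 9 * 1048576 = 9437184

9437184


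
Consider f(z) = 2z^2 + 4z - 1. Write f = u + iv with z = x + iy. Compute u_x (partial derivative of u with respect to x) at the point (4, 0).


Step 1: f(z) = 2(x+iy)^2 + 4(x+iy) - 1
Step 2: u = 2(x^2 - y^2) + 4x - 1
Step 3: u_x = 4x + 4
Step 4: At (4, 0): u_x = 16 + 4 = 20

20


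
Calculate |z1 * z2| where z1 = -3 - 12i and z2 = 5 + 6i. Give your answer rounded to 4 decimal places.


Step 1: |z1| = sqrt((-3)^2 + (-12)^2) = sqrt(153)
Step 2: |z2| = sqrt(5^2 + 6^2) = sqrt(61)
Step 3: |z1*z2| = |z1|*|z2| = sqrt(153) * sqrt(61) = sqrt(153 * 61) = sqrt(9333)
Step 4: = 96.6075

96.6075


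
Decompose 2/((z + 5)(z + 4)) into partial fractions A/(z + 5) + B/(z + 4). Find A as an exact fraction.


Step 1: Multiply both sides by (z + 5) and set z = -5
Step 2: A = 2 / (-5 + 4)
Step 3: A = 2 / (-1)
Step 4: A = -2

-2


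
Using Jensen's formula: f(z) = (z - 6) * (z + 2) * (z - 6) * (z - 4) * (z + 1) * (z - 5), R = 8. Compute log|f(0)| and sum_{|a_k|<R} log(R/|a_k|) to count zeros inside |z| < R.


Jensen's formula: (1/2pi)*integral log|f(Re^it)|dt = log|f(0)| + sum_{|a_k|<R} log(R/|a_k|)
Step 1: f(0) = (-6) * 2 * (-6) * (-4) * 1 * (-5) = 1440
Step 2: log|f(0)| = log|6| + log|-2| + log|6| + log|4| + log|-1| + log|5| = 7.2724
Step 3: Zeros inside |z| < 8: 6, -2, 6, 4, -1, 5
Step 4: Jensen sum = log(8/6) + log(8/2) + log(8/6) + log(8/4) + log(8/1) + log(8/5) = 5.2043
Step 5: n(R) = number of terms in the Jensen sum = count of zeros inside |z| < 8 = 6

6


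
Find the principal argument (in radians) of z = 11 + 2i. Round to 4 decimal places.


Step 1: z = 11 + 2i
Step 2: arg(z) = atan2(2, 11)
Step 3: arg(z) = 0.1799

0.1799


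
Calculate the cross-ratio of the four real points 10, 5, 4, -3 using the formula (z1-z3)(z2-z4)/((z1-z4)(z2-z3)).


Step 1: (z1-z3)(z2-z4) = 6 * 8 = 48
Step 2: (z1-z4)(z2-z3) = 13 * 1 = 13
Step 3: Cross-ratio = 48/13 = 48/13

48/13


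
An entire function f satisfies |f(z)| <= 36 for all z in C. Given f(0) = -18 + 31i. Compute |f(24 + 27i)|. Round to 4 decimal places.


Step 1: By Liouville's theorem, a bounded entire function is constant.
Step 2: f(z) = f(0) = -18 + 31i for all z.
Step 3: |f(w)| = |-18 + 31i| = sqrt(324 + 961)
Step 4: = 35.8469

35.8469


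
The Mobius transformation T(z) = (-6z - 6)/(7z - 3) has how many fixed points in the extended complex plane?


Step 1: Fixed points satisfy T(z) = z
Step 2: 7z^2 + 3z + 6 = 0
Step 3: Discriminant = 3^2 - 4*7*6 = -159
Step 4: Number of fixed points = 2

2


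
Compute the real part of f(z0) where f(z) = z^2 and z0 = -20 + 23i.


Step 1: z0 = -20 + 23i
Step 2: z0^2 = (-20)^2 - 23^2 - 920i
Step 3: real part = 400 - 529 = -129

-129


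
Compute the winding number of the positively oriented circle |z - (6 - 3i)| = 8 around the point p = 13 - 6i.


Step 1: Center c = (6, -3), radius = 8
Step 2: |p - c|^2 = 7^2 + (-3)^2 = 58
Step 3: r^2 = 64
Step 4: |p-c| < r so winding number = 1

1


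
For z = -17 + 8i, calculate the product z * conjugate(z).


Step 1: conj(z) = -17 - 8i
Step 2: z * conj(z) = (-17)^2 + 8^2
Step 3: = 289 + 64 = 353

353


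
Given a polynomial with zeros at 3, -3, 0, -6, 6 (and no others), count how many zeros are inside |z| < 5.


Step 1: Check each root:
  z = 3: |3| = 3 < 5
  z = -3: |-3| = 3 < 5
  z = 0: |0| = 0 < 5
  z = -6: |-6| = 6 >= 5
  z = 6: |6| = 6 >= 5
Step 2: Count = 3

3


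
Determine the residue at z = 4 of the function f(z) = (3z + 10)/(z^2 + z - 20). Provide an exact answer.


Step 1: Q(z) = z^2 + z - 20 = (z - 4)(z + 5)
Step 2: Q'(z) = 2z + 1
Step 3: Q'(4) = 9, P(4) = 22
Step 4: Res = P(4)/Q'(4) = 22/9 = 22/9

22/9


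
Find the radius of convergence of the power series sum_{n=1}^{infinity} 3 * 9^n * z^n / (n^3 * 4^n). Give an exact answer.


Step 1: General term a_n = 3 * 9^n / (n^3 * 4^n)
Step 2: By the root test, |a_n|^(1/n) = 3^(1/n) * 9 / (n^(3/n) * 4) -> 9/4 as n -> infinity (since 3^(1/n) -> 1 and n^(3/n) -> 1)
Step 3: R = 1/lim|a_n|^(1/n) = 4/9

4/9


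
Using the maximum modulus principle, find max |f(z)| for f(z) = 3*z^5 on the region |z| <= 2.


Step 1: On |z| = 2, |f(z)| = 3 * |z|^5 = 3 * 2^5
Step 2: By maximum modulus principle, maximum is on boundary.
Step 3: Maximum = 3 * 32 = 96

96


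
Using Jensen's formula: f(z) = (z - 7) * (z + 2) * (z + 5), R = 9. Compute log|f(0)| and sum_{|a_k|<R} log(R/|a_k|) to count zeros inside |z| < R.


Jensen's formula: (1/2pi)*integral log|f(Re^it)|dt = log|f(0)| + sum_{|a_k|<R} log(R/|a_k|)
Step 1: f(0) = (-7) * 2 * 5 = -70
Step 2: log|f(0)| = log|7| + log|-2| + log|-5| = 4.2485
Step 3: Zeros inside |z| < 9: 7, -2, -5
Step 4: Jensen sum = log(9/7) + log(9/2) + log(9/5) = 2.3432
Step 5: n(R) = number of terms in the Jensen sum = count of zeros inside |z| < 9 = 3

3


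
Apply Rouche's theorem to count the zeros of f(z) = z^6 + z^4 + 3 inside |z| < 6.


Step 1: On |z| = 6 the three terms have sizes |z^6| = 6^6 = 46656, |z^4| = 6^4 = 1296, |3| = 3
Step 2: The dominant term is g(z) = z^6; let h(z) = z^4 + 3 so f = g + h
Step 3: On |z| = 6: |g| = 46656 and |h| <= 1296 + 3 = 1299
Step 4: Since 46656 > 1299, |h| < |g| on |z| = 6, so by Rouche f has the same number of zeros as g inside |z| < 6
Step 5: g(z) = z^6 has 6 zeros (all at the origin) inside |z| < 6. Answer = 6

6


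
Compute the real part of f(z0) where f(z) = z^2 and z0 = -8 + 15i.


Step 1: z0 = -8 + 15i
Step 2: z0^2 = (-8)^2 - 15^2 - 240i
Step 3: real part = 64 - 225 = -161

-161


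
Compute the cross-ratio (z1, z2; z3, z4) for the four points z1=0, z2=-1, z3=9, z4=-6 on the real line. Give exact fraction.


Step 1: (z1-z3)(z2-z4) = (-9) * 5 = -45
Step 2: (z1-z4)(z2-z3) = 6 * (-10) = -60
Step 3: Cross-ratio = 45/60 = 3/4

3/4


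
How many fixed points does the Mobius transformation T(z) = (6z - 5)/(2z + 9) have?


Step 1: Fixed points satisfy T(z) = z
Step 2: 2z^2 + 3z + 5 = 0
Step 3: Discriminant = 3^2 - 4*2*5 = -31
Step 4: Number of fixed points = 2

2


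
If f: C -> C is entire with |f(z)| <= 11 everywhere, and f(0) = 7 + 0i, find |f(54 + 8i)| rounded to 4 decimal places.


Step 1: By Liouville's theorem, a bounded entire function is constant.
Step 2: f(z) = f(0) = 7 + 0i for all z.
Step 3: |f(w)| = |7 + 0i| = sqrt(49 + 0)
Step 4: = 7.0

7.0


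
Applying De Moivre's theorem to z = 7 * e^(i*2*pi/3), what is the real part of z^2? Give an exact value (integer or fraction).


Step 1: By De Moivre's theorem, z^2 = 7^2 * e^(i*2*2*pi/3) = 49 * (cos(4*pi/3) + i*sin(4*pi/3))
Step 2: |z|^2 = 7^2 = 49
Step 3: The angle 4*pi/3 already lies in [0, 2*pi)
Step 4: cos(4*pi/3) = -1/2
Step 5: Re(z^2) = 49 * (-1/2) = -49/2

-49/2


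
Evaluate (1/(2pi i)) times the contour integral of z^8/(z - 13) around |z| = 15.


Step 1: f(z) = z^8, a = 13 is inside |z| = 15
Step 2: By Cauchy integral formula: (1/(2pi*i)) * integral = f(a)
Step 3: f(13) = 13^8 = 815730721

815730721


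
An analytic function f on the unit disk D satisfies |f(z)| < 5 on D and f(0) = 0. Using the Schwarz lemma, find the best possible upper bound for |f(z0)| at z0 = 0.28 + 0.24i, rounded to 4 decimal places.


Step 1: g = f/5 maps D -> D with g(0) = 0, so by the Schwarz lemma |g(z)| <= |z|, i.e. |f(z)| <= 5|z|; this is sharp (f(z) = 5z).
Step 2: |z0|^2 = 0.28^2 + 0.24^2 = 0.136
Step 3: |z0| = sqrt(0.136) = 0.368782
Step 4: Best bound = 5 * |z0| = 5 * 0.368782 = 1.8439

1.8439


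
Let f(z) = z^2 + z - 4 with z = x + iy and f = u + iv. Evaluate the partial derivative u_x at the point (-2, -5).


Step 1: f(z) = (x+iy)^2 + (x+iy) - 4
Step 2: u = (x^2 - y^2) + x - 4
Step 3: u_x = 2x + 1
Step 4: At (-2, -5): u_x = -4 + 1 = -3

-3


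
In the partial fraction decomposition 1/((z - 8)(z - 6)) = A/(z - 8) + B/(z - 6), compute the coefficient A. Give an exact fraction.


Step 1: Multiply both sides by (z - 8) and set z = 8
Step 2: A = 1 / (8 - 6)
Step 3: A = 1 / 2
Step 4: A = 1/2

1/2


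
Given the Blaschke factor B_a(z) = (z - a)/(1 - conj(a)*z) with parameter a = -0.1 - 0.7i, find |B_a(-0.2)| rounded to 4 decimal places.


Step 1: Numerator z0 - a = -0.2 - (-0.1 - 0.7i) = -0.1 + 0.7i
Step 2: Denominator 1 - conj(a)*z0 = 1 - (-0.1 + 0.7i)*(-0.2) = 0.98 + 0.14i
Step 3: |z0 - a|^2 = (-0.1)^2 + 0.7^2 = 0.5; |1 - conj(a)*z0|^2 = 0.98^2 + 0.14^2 = 0.98
Step 4: |B_a(-0.2)| = sqrt(0.5 / 0.98) = sqrt(0.510204)
Step 5: = 0.7143

0.7143


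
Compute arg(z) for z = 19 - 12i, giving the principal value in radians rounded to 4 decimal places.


Step 1: z = 19 - 12i
Step 2: arg(z) = atan2(-12, 19)
Step 3: arg(z) = -0.5633

-0.5633


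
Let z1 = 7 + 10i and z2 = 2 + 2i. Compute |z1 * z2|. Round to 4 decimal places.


Step 1: |z1| = sqrt(7^2 + 10^2) = sqrt(149)
Step 2: |z2| = sqrt(2^2 + 2^2) = sqrt(8)
Step 3: |z1*z2| = |z1|*|z2| = sqrt(149) * sqrt(8) = sqrt(149 * 8) = sqrt(1192)
Step 4: = 34.5254

34.5254


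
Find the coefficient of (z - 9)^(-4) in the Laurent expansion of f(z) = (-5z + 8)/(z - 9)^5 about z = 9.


Step 1: Write the numerator in powers of (z - 9): -5z + 8 = -5(z - 9) + (-5*9 + 8) = -5(z - 9) - 37
Step 2: Divide by (z - 9)^5: f(z) = -37(z - 9)^(-5) - 5(z - 9)^(-4)
Step 3: This finite sum is the Laurent series of f about z = 9.
Step 4: Coefficient of (z - 9)^(-4) = coefficient of (z - 9) in the re-centred numerator = -5

-5


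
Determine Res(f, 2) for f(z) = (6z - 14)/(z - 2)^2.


Step 1: Pole of order 2 at z = 2
Step 2: Res = lim d/dz [(z - 2)^2 * f(z)] as z -> 2
Step 3: (z - 2)^2 * f(z) = 6z - 14
Step 4: d/dz[6z - 14] = 6

6


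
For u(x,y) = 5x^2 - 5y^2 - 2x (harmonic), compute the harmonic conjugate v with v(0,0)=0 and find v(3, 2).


Step 1: v_x = -u_y = 10y + 0
Step 2: v_y = u_x = 10x - 2
Step 3: v = 10xy - 2y + C
Step 4: v(0,0) = 0 => C = 0
Step 5: v(3, 2) = 56

56


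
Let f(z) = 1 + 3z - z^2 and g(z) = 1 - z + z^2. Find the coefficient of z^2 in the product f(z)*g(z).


Step 1: z^2 term in f*g comes from: (1)*(z^2) + (3z)*(-z) + (-z^2)*(1)
Step 2: = 1 - 3 - 1
Step 3: = -3

-3


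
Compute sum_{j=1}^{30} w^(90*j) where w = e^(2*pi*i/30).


Step 1: The sum sum_{j=1}^{n} w^(k*j) equals n if n | k, else 0.
Step 2: Here n = 30, k = 90
Step 3: Does n divide k? 30 | 90 -> True
Step 4: Sum = 30

30


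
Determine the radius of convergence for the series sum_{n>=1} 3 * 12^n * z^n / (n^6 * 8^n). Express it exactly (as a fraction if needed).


Step 1: General term a_n = 3 * 12^n / (n^6 * 8^n)
Step 2: By the root test, |a_n|^(1/n) = 3^(1/n) * 12 / (n^(6/n) * 8) -> 12/8 as n -> infinity (since 3^(1/n) -> 1 and n^(6/n) -> 1)
Step 3: R = 1/lim|a_n|^(1/n) = 8/12 = 2/3

2/3


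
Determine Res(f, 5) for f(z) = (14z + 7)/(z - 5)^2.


Step 1: Pole of order 2 at z = 5
Step 2: Res = lim d/dz [(z - 5)^2 * f(z)] as z -> 5
Step 3: (z - 5)^2 * f(z) = 14z + 7
Step 4: d/dz[14z + 7] = 14

14


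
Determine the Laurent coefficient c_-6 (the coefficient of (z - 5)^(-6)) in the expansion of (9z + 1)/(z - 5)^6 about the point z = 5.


Step 1: Write the numerator in powers of (z - 5): 9z + 1 = 9(z - 5) + (9*5 + 1) = 9(z - 5) + 46
Step 2: Divide by (z - 5)^6: f(z) = 46(z - 5)^(-6) + 9(z - 5)^(-5)
Step 3: This finite sum is the Laurent series of f about z = 5.
Step 4: Coefficient of (z - 5)^(-6) = 9*5 + 1 = 46

46


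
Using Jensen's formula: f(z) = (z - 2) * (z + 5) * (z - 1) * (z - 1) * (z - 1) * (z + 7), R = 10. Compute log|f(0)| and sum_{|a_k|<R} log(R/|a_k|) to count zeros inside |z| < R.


Jensen's formula: (1/2pi)*integral log|f(Re^it)|dt = log|f(0)| + sum_{|a_k|<R} log(R/|a_k|)
Step 1: f(0) = (-2) * 5 * (-1) * (-1) * (-1) * 7 = 70
Step 2: log|f(0)| = log|2| + log|-5| + log|1| + log|1| + log|1| + log|-7| = 4.2485
Step 3: Zeros inside |z| < 10: 2, -5, 1, 1, 1, -7
Step 4: Jensen sum = log(10/2) + log(10/5) + log(10/1) + log(10/1) + log(10/1) + log(10/7) = 9.567
Step 5: n(R) = number of terms in the Jensen sum = count of zeros inside |z| < 10 = 6

6


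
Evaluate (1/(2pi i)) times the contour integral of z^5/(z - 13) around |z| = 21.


Step 1: f(z) = z^5, a = 13 is inside |z| = 21
Step 2: By Cauchy integral formula: (1/(2pi*i)) * integral = f(a)
Step 3: f(13) = 13^5 = 371293

371293


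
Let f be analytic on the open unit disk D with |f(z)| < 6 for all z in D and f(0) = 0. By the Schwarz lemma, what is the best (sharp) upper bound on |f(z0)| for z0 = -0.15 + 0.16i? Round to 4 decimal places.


Step 1: g = f/6 maps D -> D with g(0) = 0, so by the Schwarz lemma |g(z)| <= |z|, i.e. |f(z)| <= 6|z|; this is sharp (f(z) = 6z).
Step 2: |z0|^2 = (-0.15)^2 + 0.16^2 = 0.0481
Step 3: |z0| = sqrt(0.0481) = 0.219317
Step 4: Best bound = 6 * |z0| = 6 * 0.219317 = 1.3159

1.3159


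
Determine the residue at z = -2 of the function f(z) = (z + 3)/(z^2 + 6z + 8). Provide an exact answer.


Step 1: Q(z) = z^2 + 6z + 8 = (z + 2)(z + 4)
Step 2: Q'(z) = 2z + 6
Step 3: Q'(-2) = 2, P(-2) = 1
Step 4: Res = P(-2)/Q'(-2) = 1/2 = 1/2

1/2


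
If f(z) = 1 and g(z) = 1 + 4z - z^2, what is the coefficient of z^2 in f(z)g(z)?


Step 1: z^2 term in f*g comes from: (1)*(-z^2) + (0)*(4z) + (0)*(1)
Step 2: = -1 + 0 + 0
Step 3: = -1

-1


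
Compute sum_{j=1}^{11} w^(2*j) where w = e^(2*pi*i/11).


Step 1: The sum sum_{j=1}^{n} w^(k*j) equals n if n | k, else 0.
Step 2: Here n = 11, k = 2
Step 3: Does n divide k? 11 | 2 -> False
Step 4: Sum = 0

0


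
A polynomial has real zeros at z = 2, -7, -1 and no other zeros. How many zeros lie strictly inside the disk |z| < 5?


Step 1: Check each root:
  z = 2: |2| = 2 < 5
  z = -7: |-7| = 7 >= 5
  z = -1: |-1| = 1 < 5
Step 2: Count = 2

2


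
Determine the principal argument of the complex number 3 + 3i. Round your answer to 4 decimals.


Step 1: z = 3 + 3i
Step 2: arg(z) = atan2(3, 3)
Step 3: arg(z) = 0.7854

0.7854


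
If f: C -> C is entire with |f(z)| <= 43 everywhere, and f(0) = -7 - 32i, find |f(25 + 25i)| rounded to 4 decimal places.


Step 1: By Liouville's theorem, a bounded entire function is constant.
Step 2: f(z) = f(0) = -7 - 32i for all z.
Step 3: |f(w)| = |-7 - 32i| = sqrt(49 + 1024)
Step 4: = 32.7567

32.7567


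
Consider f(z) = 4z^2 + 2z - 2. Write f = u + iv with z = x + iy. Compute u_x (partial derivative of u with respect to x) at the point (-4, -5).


Step 1: f(z) = 4(x+iy)^2 + 2(x+iy) - 2
Step 2: u = 4(x^2 - y^2) + 2x - 2
Step 3: u_x = 8x + 2
Step 4: At (-4, -5): u_x = -32 + 2 = -30

-30


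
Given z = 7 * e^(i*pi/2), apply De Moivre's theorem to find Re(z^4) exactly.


Step 1: By De Moivre's theorem, z^4 = 7^4 * e^(i*4*pi/2) = 2401 * (cos(2*pi) + i*sin(2*pi))
Step 2: |z|^4 = 7^4 = 2401
Step 3: Reduce the angle mod 2*pi: 2*pi - 2*pi = 0
Step 4: cos(0) = 1
Step 5: Re(z^4) = 2401 * 1 = 2401

2401


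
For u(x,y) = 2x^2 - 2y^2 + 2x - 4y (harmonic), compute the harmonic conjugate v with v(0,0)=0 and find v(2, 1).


Step 1: v_x = -u_y = 4y + 4
Step 2: v_y = u_x = 4x + 2
Step 3: v = 4xy + 4x + 2y + C
Step 4: v(0,0) = 0 => C = 0
Step 5: v(2, 1) = 18

18


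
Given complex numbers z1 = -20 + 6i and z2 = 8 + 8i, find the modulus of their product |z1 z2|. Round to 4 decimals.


Step 1: |z1| = sqrt((-20)^2 + 6^2) = sqrt(436)
Step 2: |z2| = sqrt(8^2 + 8^2) = sqrt(128)
Step 3: |z1*z2| = |z1|*|z2| = sqrt(436) * sqrt(128) = sqrt(436 * 128) = sqrt(55808)
Step 4: = 236.2372

236.2372


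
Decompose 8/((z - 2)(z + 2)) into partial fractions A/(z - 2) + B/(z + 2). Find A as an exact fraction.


Step 1: Multiply both sides by (z - 2) and set z = 2
Step 2: A = 8 / (2 + 2)
Step 3: A = 8 / 4
Step 4: A = 2

2


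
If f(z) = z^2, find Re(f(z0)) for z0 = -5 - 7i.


Step 1: z0 = -5 - 7i
Step 2: z0^2 = (-5)^2 - (-7)^2 + 70i
Step 3: real part = 25 - 49 = -24

-24


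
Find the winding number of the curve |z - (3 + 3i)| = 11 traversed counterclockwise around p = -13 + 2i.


Step 1: Center c = (3, 3), radius = 11
Step 2: |p - c|^2 = (-16)^2 + (-1)^2 = 257
Step 3: r^2 = 121
Step 4: |p-c| > r so winding number = 0

0


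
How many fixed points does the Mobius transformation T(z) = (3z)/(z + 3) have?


Step 1: Fixed points satisfy T(z) = z
Step 2: z^2 = 0
Step 3: Discriminant = 0^2 - 4*1*0 = 0
Step 4: Number of fixed points = 1

1


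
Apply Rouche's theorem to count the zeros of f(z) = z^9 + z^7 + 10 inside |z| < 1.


Step 1: On |z| = 1 the three terms have sizes |z^9| = 1^9 = 1, |z^7| = 1^7 = 1, |10| = 10
Step 2: The dominant term is g(z) = 10; let h(z) = z^9 + z^7 so f = g + h
Step 3: On |z| = 1: |g| = 10 and |h| <= 1 + 1 = 2
Step 4: Since 10 > 2, |h| < |g| on |z| = 1, so by Rouche f has the same number of zeros as g inside |z| < 1
Step 5: g(z) = 10 is a nonzero constant with no zeros inside |z| < 1. Answer = 0

0


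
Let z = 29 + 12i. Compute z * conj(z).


Step 1: conj(z) = 29 - 12i
Step 2: z * conj(z) = 29^2 + 12^2
Step 3: = 841 + 144 = 985

985


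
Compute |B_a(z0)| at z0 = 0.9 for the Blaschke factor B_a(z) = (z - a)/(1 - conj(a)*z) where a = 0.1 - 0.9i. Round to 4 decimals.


Step 1: Numerator z0 - a = 0.9 - (0.1 - 0.9i) = 0.8 + 0.9i
Step 2: Denominator 1 - conj(a)*z0 = 1 - (0.1 + 0.9i)*0.9 = 0.91 - 0.81i
Step 3: |z0 - a|^2 = 0.8^2 + 0.9^2 = 1.45; |1 - conj(a)*z0|^2 = 0.91^2 + (-0.81)^2 = 1.4842
Step 4: |B_a(0.9)| = sqrt(1.45 / 1.4842) = sqrt(0.976957)
Step 5: = 0.9884

0.9884


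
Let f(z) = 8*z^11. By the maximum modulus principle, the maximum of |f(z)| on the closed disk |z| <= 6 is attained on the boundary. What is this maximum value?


Step 1: On |z| = 6, |f(z)| = 8 * |z|^11 = 8 * 6^11
Step 2: By maximum modulus principle, maximum is on boundary.
Step 3: Maximum = 8 * 362797056 = 2902376448

2902376448


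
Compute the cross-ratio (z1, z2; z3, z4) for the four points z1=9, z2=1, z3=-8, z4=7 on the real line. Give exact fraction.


Step 1: (z1-z3)(z2-z4) = 17 * (-6) = -102
Step 2: (z1-z4)(z2-z3) = 2 * 9 = 18
Step 3: Cross-ratio = -102/18 = -17/3

-17/3


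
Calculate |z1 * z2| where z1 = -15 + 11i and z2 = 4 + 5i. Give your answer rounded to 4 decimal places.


Step 1: |z1| = sqrt((-15)^2 + 11^2) = sqrt(346)
Step 2: |z2| = sqrt(4^2 + 5^2) = sqrt(41)
Step 3: |z1*z2| = |z1|*|z2| = sqrt(346) * sqrt(41) = sqrt(346 * 41) = sqrt(14186)
Step 4: = 119.105

119.105


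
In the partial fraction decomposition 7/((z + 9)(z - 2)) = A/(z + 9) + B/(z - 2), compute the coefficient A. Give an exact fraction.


Step 1: Multiply both sides by (z + 9) and set z = -9
Step 2: A = 7 / (-9 - 2)
Step 3: A = 7 / (-11)
Step 4: A = -7/11

-7/11


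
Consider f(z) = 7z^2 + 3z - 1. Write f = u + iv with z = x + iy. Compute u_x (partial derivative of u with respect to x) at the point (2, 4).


Step 1: f(z) = 7(x+iy)^2 + 3(x+iy) - 1
Step 2: u = 7(x^2 - y^2) + 3x - 1
Step 3: u_x = 14x + 3
Step 4: At (2, 4): u_x = 28 + 3 = 31

31


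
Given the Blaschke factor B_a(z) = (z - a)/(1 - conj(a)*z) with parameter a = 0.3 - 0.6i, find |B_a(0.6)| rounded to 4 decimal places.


Step 1: Numerator z0 - a = 0.6 - (0.3 - 0.6i) = 0.3 + 0.6i
Step 2: Denominator 1 - conj(a)*z0 = 1 - (0.3 + 0.6i)*0.6 = 0.82 - 0.36i
Step 3: |z0 - a|^2 = 0.3^2 + 0.6^2 = 0.45; |1 - conj(a)*z0|^2 = 0.82^2 + (-0.36)^2 = 0.802
Step 4: |B_a(0.6)| = sqrt(0.45 / 0.802) = sqrt(0.561097)
Step 5: = 0.7491

0.7491


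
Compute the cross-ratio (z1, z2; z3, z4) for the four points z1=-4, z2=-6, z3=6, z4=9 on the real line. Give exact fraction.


Step 1: (z1-z3)(z2-z4) = (-10) * (-15) = 150
Step 2: (z1-z4)(z2-z3) = (-13) * (-12) = 156
Step 3: Cross-ratio = 150/156 = 25/26

25/26


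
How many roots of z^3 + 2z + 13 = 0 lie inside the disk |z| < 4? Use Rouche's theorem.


Step 1: On |z| = 4 the three terms have sizes |z^3| = 4^3 = 64, |2z| = 2*4 = 8, |13| = 13
Step 2: The dominant term is g(z) = z^3; let h(z) = 2z + 13 so f = g + h
Step 3: On |z| = 4: |g| = 64 and |h| <= 8 + 13 = 21
Step 4: Since 64 > 21, |h| < |g| on |z| = 4, so by Rouche f has the same number of zeros as g inside |z| < 4
Step 5: g(z) = z^3 has 3 zeros (all at the origin) inside |z| < 4. Answer = 3

3


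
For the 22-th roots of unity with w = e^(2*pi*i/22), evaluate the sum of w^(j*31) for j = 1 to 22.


Step 1: The sum sum_{j=1}^{n} w^(k*j) equals n if n | k, else 0.
Step 2: Here n = 22, k = 31
Step 3: Does n divide k? 22 | 31 -> False
Step 4: Sum = 0

0


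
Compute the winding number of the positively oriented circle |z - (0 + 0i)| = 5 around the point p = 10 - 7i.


Step 1: Center c = (0, 0), radius = 5
Step 2: |p - c|^2 = 10^2 + (-7)^2 = 149
Step 3: r^2 = 25
Step 4: |p-c| > r so winding number = 0

0


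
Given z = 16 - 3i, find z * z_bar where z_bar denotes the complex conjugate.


Step 1: conj(z) = 16 + 3i
Step 2: z * conj(z) = 16^2 + (-3)^2
Step 3: = 256 + 9 = 265

265


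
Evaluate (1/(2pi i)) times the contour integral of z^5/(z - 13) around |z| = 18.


Step 1: f(z) = z^5, a = 13 is inside |z| = 18
Step 2: By Cauchy integral formula: (1/(2pi*i)) * integral = f(a)
Step 3: f(13) = 13^5 = 371293

371293


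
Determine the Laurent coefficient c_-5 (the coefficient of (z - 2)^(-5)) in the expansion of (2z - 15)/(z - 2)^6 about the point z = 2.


Step 1: Write the numerator in powers of (z - 2): 2z - 15 = 2(z - 2) + (2*2 - 15) = 2(z - 2) - 11
Step 2: Divide by (z - 2)^6: f(z) = -11(z - 2)^(-6) + 2(z - 2)^(-5)
Step 3: This finite sum is the Laurent series of f about z = 2.
Step 4: Coefficient of (z - 2)^(-5) = coefficient of (z - 2) in the re-centred numerator = 2

2


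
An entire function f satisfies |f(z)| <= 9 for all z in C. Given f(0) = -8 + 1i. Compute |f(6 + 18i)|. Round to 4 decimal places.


Step 1: By Liouville's theorem, a bounded entire function is constant.
Step 2: f(z) = f(0) = -8 + 1i for all z.
Step 3: |f(w)| = |-8 + 1i| = sqrt(64 + 1)
Step 4: = 8.0623

8.0623


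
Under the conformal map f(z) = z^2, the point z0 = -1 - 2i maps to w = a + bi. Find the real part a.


Step 1: z0 = -1 - 2i
Step 2: z0^2 = (-1)^2 - (-2)^2 + 4i
Step 3: real part = 1 - 4 = -3

-3


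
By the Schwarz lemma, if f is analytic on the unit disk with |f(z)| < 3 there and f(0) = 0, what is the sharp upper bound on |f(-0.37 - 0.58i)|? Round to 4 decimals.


Step 1: g = f/3 maps D -> D with g(0) = 0, so by the Schwarz lemma |g(z)| <= |z|, i.e. |f(z)| <= 3|z|; this is sharp (f(z) = 3z).
Step 2: |z0|^2 = (-0.37)^2 + (-0.58)^2 = 0.4733
Step 3: |z0| = sqrt(0.4733) = 0.687968
Step 4: Best bound = 3 * |z0| = 3 * 0.687968 = 2.0639

2.0639


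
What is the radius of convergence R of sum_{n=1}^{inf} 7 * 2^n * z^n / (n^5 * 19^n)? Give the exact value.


Step 1: General term a_n = 7 * 2^n / (n^5 * 19^n)
Step 2: By the root test, |a_n|^(1/n) = 7^(1/n) * 2 / (n^(5/n) * 19) -> 2/19 as n -> infinity (since 7^(1/n) -> 1 and n^(5/n) -> 1)
Step 3: R = 1/lim|a_n|^(1/n) = 19/2

19/2


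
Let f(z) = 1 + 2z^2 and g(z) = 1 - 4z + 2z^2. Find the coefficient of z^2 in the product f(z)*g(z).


Step 1: z^2 term in f*g comes from: (1)*(2z^2) + (0)*(-4z) + (2z^2)*(1)
Step 2: = 2 + 0 + 2
Step 3: = 4

4


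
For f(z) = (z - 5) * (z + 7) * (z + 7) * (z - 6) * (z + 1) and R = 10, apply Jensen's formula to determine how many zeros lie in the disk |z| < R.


Jensen's formula: (1/2pi)*integral log|f(Re^it)|dt = log|f(0)| + sum_{|a_k|<R} log(R/|a_k|)
Step 1: f(0) = (-5) * 7 * 7 * (-6) * 1 = 1470
Step 2: log|f(0)| = log|5| + log|-7| + log|-7| + log|6| + log|-1| = 7.293
Step 3: Zeros inside |z| < 10: 5, -7, -7, 6, -1
Step 4: Jensen sum = log(10/5) + log(10/7) + log(10/7) + log(10/6) + log(10/1) = 4.2199
Step 5: n(R) = number of terms in the Jensen sum = count of zeros inside |z| < 10 = 5

5


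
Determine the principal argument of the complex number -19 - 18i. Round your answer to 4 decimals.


Step 1: z = -19 - 18i
Step 2: arg(z) = atan2(-18, -19)
Step 3: arg(z) = -2.3832

-2.3832


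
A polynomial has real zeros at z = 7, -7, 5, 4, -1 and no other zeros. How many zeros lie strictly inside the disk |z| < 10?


Step 1: Check each root:
  z = 7: |7| = 7 < 10
  z = -7: |-7| = 7 < 10
  z = 5: |5| = 5 < 10
  z = 4: |4| = 4 < 10
  z = -1: |-1| = 1 < 10
Step 2: Count = 5

5


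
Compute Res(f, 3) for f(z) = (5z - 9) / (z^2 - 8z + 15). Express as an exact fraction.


Step 1: Q(z) = z^2 - 8z + 15 = (z - 3)(z - 5)
Step 2: Q'(z) = 2z - 8
Step 3: Q'(3) = -2, P(3) = 6
Step 4: Res = P(3)/Q'(3) = 6/(-2) = -3

-3


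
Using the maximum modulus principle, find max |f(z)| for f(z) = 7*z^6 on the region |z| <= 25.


Step 1: On |z| = 25, |f(z)| = 7 * |z|^6 = 7 * 25^6
Step 2: By maximum modulus principle, maximum is on boundary.
Step 3: Maximum = 7 * 244140625 = 1708984375

1708984375


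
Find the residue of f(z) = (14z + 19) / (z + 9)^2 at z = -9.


Step 1: Pole of order 2 at z = -9
Step 2: Res = lim d/dz [(z + 9)^2 * f(z)] as z -> -9
Step 3: (z + 9)^2 * f(z) = 14z + 19
Step 4: d/dz[14z + 19] = 14

14


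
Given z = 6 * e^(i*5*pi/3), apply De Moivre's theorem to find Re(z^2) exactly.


Step 1: By De Moivre's theorem, z^2 = 6^2 * e^(i*2*5*pi/3) = 36 * (cos(10*pi/3) + i*sin(10*pi/3))
Step 2: |z|^2 = 6^2 = 36
Step 3: Reduce the angle mod 2*pi: 10*pi/3 - 2*pi = 4*pi/3
Step 4: cos(4*pi/3) = -1/2
Step 5: Re(z^2) = 36 * (-1/2) = -18

-18


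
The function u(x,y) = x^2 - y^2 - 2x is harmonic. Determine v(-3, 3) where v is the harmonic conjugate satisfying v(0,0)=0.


Step 1: v_x = -u_y = 2y + 0
Step 2: v_y = u_x = 2x - 2
Step 3: v = 2xy - 2y + C
Step 4: v(0,0) = 0 => C = 0
Step 5: v(-3, 3) = -24

-24


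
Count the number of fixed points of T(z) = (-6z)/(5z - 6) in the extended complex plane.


Step 1: Fixed points satisfy T(z) = z
Step 2: 5z^2 = 0
Step 3: Discriminant = 0^2 - 4*5*0 = 0
Step 4: Number of fixed points = 1

1


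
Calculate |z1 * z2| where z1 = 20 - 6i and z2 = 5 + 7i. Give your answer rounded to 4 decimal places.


Step 1: |z1| = sqrt(20^2 + (-6)^2) = sqrt(436)
Step 2: |z2| = sqrt(5^2 + 7^2) = sqrt(74)
Step 3: |z1*z2| = |z1|*|z2| = sqrt(436) * sqrt(74) = sqrt(436 * 74) = sqrt(32264)
Step 4: = 179.6218

179.6218


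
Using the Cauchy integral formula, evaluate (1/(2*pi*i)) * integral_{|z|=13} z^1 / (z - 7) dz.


Step 1: f(z) = z^1, a = 7 is inside |z| = 13
Step 2: By Cauchy integral formula: (1/(2pi*i)) * integral = f(a)
Step 3: f(7) = 7^1 = 7

7


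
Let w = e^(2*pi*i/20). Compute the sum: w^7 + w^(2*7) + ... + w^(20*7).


Step 1: The sum sum_{j=1}^{n} w^(k*j) equals n if n | k, else 0.
Step 2: Here n = 20, k = 7
Step 3: Does n divide k? 20 | 7 -> False
Step 4: Sum = 0

0


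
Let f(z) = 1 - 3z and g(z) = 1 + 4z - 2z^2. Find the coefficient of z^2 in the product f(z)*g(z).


Step 1: z^2 term in f*g comes from: (1)*(-2z^2) + (-3z)*(4z) + (0)*(1)
Step 2: = -2 - 12 + 0
Step 3: = -14

-14


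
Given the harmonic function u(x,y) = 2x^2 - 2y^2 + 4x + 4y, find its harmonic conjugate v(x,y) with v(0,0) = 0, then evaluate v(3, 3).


Step 1: v_x = -u_y = 4y - 4
Step 2: v_y = u_x = 4x + 4
Step 3: v = 4xy - 4x + 4y + C
Step 4: v(0,0) = 0 => C = 0
Step 5: v(3, 3) = 36

36


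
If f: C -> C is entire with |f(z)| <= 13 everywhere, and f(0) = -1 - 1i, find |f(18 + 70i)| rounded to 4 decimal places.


Step 1: By Liouville's theorem, a bounded entire function is constant.
Step 2: f(z) = f(0) = -1 - 1i for all z.
Step 3: |f(w)| = |-1 - 1i| = sqrt(1 + 1)
Step 4: = 1.4142

1.4142


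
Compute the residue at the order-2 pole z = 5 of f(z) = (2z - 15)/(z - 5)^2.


Step 1: Pole of order 2 at z = 5
Step 2: Res = lim d/dz [(z - 5)^2 * f(z)] as z -> 5
Step 3: (z - 5)^2 * f(z) = 2z - 15
Step 4: d/dz[2z - 15] = 2

2


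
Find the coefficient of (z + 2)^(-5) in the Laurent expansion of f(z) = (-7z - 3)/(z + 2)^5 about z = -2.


Step 1: Write the numerator in powers of (z + 2): -7z - 3 = -7(z + 2) + (-7*(-2) - 3) = -7(z + 2) + 11
Step 2: Divide by (z + 2)^5: f(z) = 11(z + 2)^(-5) - 7(z + 2)^(-4)
Step 3: This finite sum is the Laurent series of f about z = -2.
Step 4: Coefficient of (z + 2)^(-5) = -7*(-2) - 3 = 11

11


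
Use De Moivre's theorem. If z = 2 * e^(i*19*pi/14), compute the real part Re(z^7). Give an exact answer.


Step 1: By De Moivre's theorem, z^7 = 2^7 * e^(i*7*19*pi/14) = 128 * (cos(19*pi/2) + i*sin(19*pi/2))
Step 2: |z|^7 = 2^7 = 128
Step 3: Reduce the angle mod 2*pi: 19*pi/2 - 8*pi = 3*pi/2
Step 4: cos(3*pi/2) = 0
Step 5: Re(z^7) = 128 * 0 = 0

0


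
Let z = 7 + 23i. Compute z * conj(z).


Step 1: conj(z) = 7 - 23i
Step 2: z * conj(z) = 7^2 + 23^2
Step 3: = 49 + 529 = 578

578


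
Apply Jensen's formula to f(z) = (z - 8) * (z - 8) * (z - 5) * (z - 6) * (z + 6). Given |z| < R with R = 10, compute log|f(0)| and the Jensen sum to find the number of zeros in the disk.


Jensen's formula: (1/2pi)*integral log|f(Re^it)|dt = log|f(0)| + sum_{|a_k|<R} log(R/|a_k|)
Step 1: f(0) = (-8) * (-8) * (-5) * (-6) * 6 = 11520
Step 2: log|f(0)| = log|8| + log|8| + log|5| + log|6| + log|-6| = 9.3518
Step 3: Zeros inside |z| < 10: 8, 8, 5, 6, -6
Step 4: Jensen sum = log(10/8) + log(10/8) + log(10/5) + log(10/6) + log(10/6) = 2.1611
Step 5: n(R) = number of terms in the Jensen sum = count of zeros inside |z| < 10 = 5

5
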